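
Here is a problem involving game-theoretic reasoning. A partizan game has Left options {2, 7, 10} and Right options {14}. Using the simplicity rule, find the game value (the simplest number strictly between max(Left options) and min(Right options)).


Left options: {2, 7, 10}, max = 10
Right options: {14}, min = 14
All options are numbers and max(Left) < min(Right), so by the simplicity theorem the value is the simplest (earliest-born) number strictly between 10 and 14.
Integers 11 through 13 all lie strictly between 10 and 14.
Among integers, the simplest (lowest birthday = smallest |n|; 0 is born on day 0, +-n on day n) is 11.
No non-integer in the interval can be simpler: if x is a non-integer in the interval, then floor(x) or ceil(x) also lies in the interval (the interval contains an integer), and both are proper prefixes of x's sign expansion, i.e. born earlier. So the game value is 11.
Game value = 11

11


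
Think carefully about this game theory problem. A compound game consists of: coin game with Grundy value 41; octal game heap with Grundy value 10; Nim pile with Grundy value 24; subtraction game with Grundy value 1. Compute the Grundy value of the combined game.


By the Sprague-Grundy theorem, the Grundy value of a sum of games is the XOR of individual Grundy values.
coin game: Grundy value = 41. Running XOR: 0 XOR 41 = 41
octal game heap: Grundy value = 10. Running XOR: 41 XOR 10 = 35
Nim pile: Grundy value = 24. Running XOR: 35 XOR 24 = 59
subtraction game: Grundy value = 1. Running XOR: 59 XOR 1 = 58
The combined Grundy value is 58.

58


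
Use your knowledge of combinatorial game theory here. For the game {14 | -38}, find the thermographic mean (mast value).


Game = {14 | -38}, a switch {a | b} with numbers a > b.
Its thermograph has left wall a - t and right wall b + t, which meet at t = (a - b)/2, where both equal (a + b)/2. So the mast (mean value) is at (a + b)/2.
Mean = (14 + (-38))/2 = -24/2 = -12

-12


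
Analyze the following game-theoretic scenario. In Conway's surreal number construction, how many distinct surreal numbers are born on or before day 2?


Day 0: {|} = 0 is born. Count = 1.
Day n: the number of surreal numbers born by day n is 2^(n+1) - 1.
By day 0: 2^1 - 1 = 1
By day 1: 2^2 - 1 = 3
By day 2: 2^3 - 1 = 7
By day 2: 7 surreal numbers.

7


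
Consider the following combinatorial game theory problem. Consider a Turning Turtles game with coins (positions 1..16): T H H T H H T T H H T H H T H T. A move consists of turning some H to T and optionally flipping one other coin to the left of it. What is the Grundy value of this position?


Coins: T H H T H H T T H H T H H T H T
Key fact: a single head at position k behaves exactly like a Nim heap of size k (turning it to T and optionally flipping a coin at j < k corresponds to moving the heap from k to j, or to 0), and heads combine as a disjunctive sum (two heads at the same place would cancel, matching j XOR j = 0). So the Nim-value is the XOR of the 1-indexed positions of the heads.
Face-up positions (1-indexed): [2, 3, 5, 6, 9, 10, 12, 13, 15]
XOR 0 with 2: 0 XOR 2 = 2
XOR 2 with 3: 2 XOR 3 = 1
XOR 1 with 5: 1 XOR 5 = 4
XOR 4 with 6: 4 XOR 6 = 2
XOR 2 with 9: 2 XOR 9 = 11
XOR 11 with 10: 11 XOR 10 = 1
XOR 1 with 12: 1 XOR 12 = 13
XOR 13 with 13: 13 XOR 13 = 0
XOR 0 with 15: 0 XOR 15 = 15
Nim-value = 15

15


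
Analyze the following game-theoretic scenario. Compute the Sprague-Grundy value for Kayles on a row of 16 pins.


Kayles: a move removes 1 or 2 adjacent pins from a contiguous row.
Removing pins from a row of k leaves two independent rows (a, b) with a + b = k - 1 (one pin) or a + b = k - 2 (two pins); an end removal gives a = 0.
By Sprague-Grundy, G(k) = mex{ G(a) XOR G(b) } over all these splits. G(0) = 0.
G(1): splits (0,0):0^0=0 -> mex({0}) = 1
G(2): splits (0,1):0^1=1 (0,0):0^0=0 -> mex({0, 1}) = 2
G(3): splits (0,2):0^2=2 (1,1):1^1=0 (0,1):0^1=1 -> mex({0, 1, 2}) = 3
G(4): splits (0,3):0^3=3 (1,2):1^2=3 (0,2):0^2=2 (1,1):1^1=0 -> mex({0, 2, 3}) = 1
G(5): splits (0,4):0^1=1 (1,3):1^3=2 (2,2):2^2=0 (0,3):0^3=3 (1,2):1^2=3 -> mex({0, 1, 2, 3}) = 4
G(6) = mex({0, 1, 2, 4}) = 3
G(7) = mex({0, 1, 3, 4, 5}) = 2
G(8) = mex({0, 2, 3, 5, 6}) = 1
G(9) = mex({0, 1, 2, 3, 6, 7}) = 4
G(10) = mex({0, 1, 3, 4, 5, 7}) = 2
G(11) = mex({0, 1, 2, 3, 4, 5}) = 6
G(12) = mex({0, 1, 2, 3, 5, 6, 7}) = 4
G(13) = mex({0, 2, 3, 4, 6, 7}) = 1
G(14) = mex({0, 1, 4, 5, 6, 7}) = 2
G(15) = mex({0, 1, 2, 3, 4, 5, 6}) = 7
G(16) = mex({0, 2, 3, 5, 6, 7}) = 1
Therefore G(16) = 1.

1


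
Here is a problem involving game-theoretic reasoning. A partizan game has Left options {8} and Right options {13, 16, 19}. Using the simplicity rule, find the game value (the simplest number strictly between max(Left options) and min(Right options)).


Left options: {8}, max = 8
Right options: {13, 16, 19}, min = 13
All options are numbers and max(Left) < min(Right), so by the simplicity theorem the value is the simplest (earliest-born) number strictly between 8 and 13.
Integers 9 through 12 all lie strictly between 8 and 13.
Among integers, the simplest (lowest birthday = smallest |n|; 0 is born on day 0, +-n on day n) is 9.
No non-integer in the interval can be simpler: if x is a non-integer in the interval, then floor(x) or ceil(x) also lies in the interval (the interval contains an integer), and both are proper prefixes of x's sign expansion, i.e. born earlier. So the game value is 9.
Game value = 9

9


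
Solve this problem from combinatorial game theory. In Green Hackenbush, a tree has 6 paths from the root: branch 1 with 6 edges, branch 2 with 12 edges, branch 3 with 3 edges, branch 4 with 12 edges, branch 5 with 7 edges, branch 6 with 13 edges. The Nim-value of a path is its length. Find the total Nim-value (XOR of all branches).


The tree has 6 branches from the ground vertex.
In Green Hackenbush, the Nim-value of a simple path of length k is k.
Branch 1: length 6, Nim-value = 6
Branch 2: length 12, Nim-value = 12
Branch 3: length 3, Nim-value = 3
Branch 4: length 12, Nim-value = 12
Branch 5: length 7, Nim-value = 7
Branch 6: length 13, Nim-value = 13
Total Nim-value = XOR of all branch values:
0 XOR 6 = 6
6 XOR 12 = 10
10 XOR 3 = 9
9 XOR 12 = 5
5 XOR 7 = 2
2 XOR 13 = 15
Nim-value of the tree = 15

15


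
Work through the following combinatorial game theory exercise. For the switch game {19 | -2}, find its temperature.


The game is {19 | -2}, a switch {a | b} with numbers a > b.
Cooling {a | b} by t gives {a - t | b + t}, which stops being hot when a - t = b + t, i.e. at t = (a - b)/2. So the temperature of a switch is (a - b)/2.
Temperature = (Left option - Right option) / 2
= (19 - (-2)) / 2
= 21 / 2
= 21/2

21/2


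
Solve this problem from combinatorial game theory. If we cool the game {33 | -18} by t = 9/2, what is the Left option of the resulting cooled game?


Original game: {33 | -18} (a switch {a | b} with a > b).
Cooling by t (for t below the temperature (a - b)/2 = 51/2) taxes each move by t: {a | b} cooled by t is {a - t | b + t}.
Cooling amount: t = 9/2
Cooled Left option: 33 - 9/2 = 57/2
Cooled Right option: -18 + 9/2 = -27/2
Cooled game: {57/2 | -27/2}
Left option = 57/2

57/2


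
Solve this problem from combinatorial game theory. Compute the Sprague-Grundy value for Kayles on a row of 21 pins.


Kayles: a move removes 1 or 2 adjacent pins from a contiguous row.
Removing pins from a row of k leaves two independent rows (a, b) with a + b = k - 1 (one pin) or a + b = k - 2 (two pins); an end removal gives a = 0.
By Sprague-Grundy, G(k) = mex{ G(a) XOR G(b) } over all these splits. G(0) = 0.
G(1): splits (0,0):0^0=0 -> mex({0}) = 1
G(2): splits (0,1):0^1=1 (0,0):0^0=0 -> mex({0, 1}) = 2
G(3): splits (0,2):0^2=2 (1,1):1^1=0 (0,1):0^1=1 -> mex({0, 1, 2}) = 3
G(4): splits (0,3):0^3=3 (1,2):1^2=3 (0,2):0^2=2 (1,1):1^1=0 -> mex({0, 2, 3}) = 1
G(5): splits (0,4):0^1=1 (1,3):1^3=2 (2,2):2^2=0 (0,3):0^3=3 (1,2):1^2=3 -> mex({0, 1, 2, 3}) = 4
G(6) = mex({0, 1, 2, 4}) = 3
G(7) = mex({0, 1, 3, 4, 5}) = 2
G(8) = mex({0, 2, 3, 5, 6}) = 1
G(9) = mex({0, 1, 2, 3, 6, 7}) = 4
G(10) = mex({0, 1, 3, 4, 5, 7}) = 2
G(11) = mex({0, 1, 2, 3, 4, 5}) = 6
G(12) = mex({0, 1, 2, 3, 5, 6, 7}) = 4
G(13) = mex({0, 2, 3, 4, 6, 7}) = 1
G(14) = mex({0, 1, 4, 5, 6, 7}) = 2
G(15) = mex({0, 1, 2, 3, 4, 5, 6}) = 7
G(16) = mex({0, 2, 3, 5, 6, 7}) = 1
G(17) = mex({0, 1, 2, 3, 5, 6, 7}) = 4
G(18) = mex({0, 1, 2, 4, 5, 6}) = 3
G(19) = mex({0, 1, 3, 4, 5, 7}) = 2
G(20) = mex({0, 2, 3, 4, 5, 6, 7}) = 1
G(21) = mex({0, 1, 2, 3, 5, 6, 7}) = 4
Therefore G(21) = 4.

4


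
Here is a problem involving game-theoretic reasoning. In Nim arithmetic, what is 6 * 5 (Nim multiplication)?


Nim multiplication is bilinear over XOR: (u XOR v) * w = (u*w) XOR (v*w).
So we split each operand into its bit components and XOR the pairwise Nim products.
6 = 2 + 4 (as XOR of powers of 2).
5 = 1 + 4 (as XOR of powers of 2).
Using the standard Nim-product table on single bits:
  2*2 = 3,   2*4 = 8,   2*8 = 12,
  4*4 = 6,   4*8 = 11,  8*8 = 13,
and  1*x = x (identity), k*l = l*k (commutative).
Pairwise Nim products:
  2 * 1 = 2
  2 * 4 = 8
  4 * 1 = 4
  4 * 4 = 6
XOR them: 2 XOR 8 XOR 4 XOR 6 = 8.
Result: 6 * 5 = 8 (in Nim).

8


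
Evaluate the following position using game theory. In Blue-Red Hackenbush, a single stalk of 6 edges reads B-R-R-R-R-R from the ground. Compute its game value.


Edges (from ground): B-R-R-R-R-R
By Berlekamp's sign-expansion rule, a Blue-Red Hackenbush stalk has the value of the surreal number whose sign sequence is the edge sequence with B -> + and R -> -.
Sign sequence: +-----
Trace the sign expansion in the surreal number tree, starting from 0:
Edge 1: B (sign +) -> bounds (0, +inf), value = 1
Edge 2: R (sign -) -> bounds (0, 1), value = 1/2
Edge 3: R (sign -) -> bounds (0, 1/2), value = 1/4
Edge 4: R (sign -) -> bounds (0, 1/4), value = 1/8
Edge 5: R (sign -) -> bounds (0, 1/8), value = 1/16
Edge 6: R (sign -) -> bounds (0, 1/16), value = 1/32
Game value = 1/32

1/32


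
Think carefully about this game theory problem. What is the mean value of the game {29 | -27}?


Game = {29 | -27}, a switch {a | b} with numbers a > b.
Its thermograph has left wall a - t and right wall b + t, which meet at t = (a - b)/2, where both equal (a + b)/2. So the mast (mean value) is at (a + b)/2.
Mean = (29 + (-27))/2 = 2/2 = 1

1


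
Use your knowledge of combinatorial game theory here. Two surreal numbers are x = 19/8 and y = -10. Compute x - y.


x = 19/8, y = -10
Converting to common denominator: 8
x = 19/8, y = -80/8
x - y = 19/8 - -10 = 99/8

99/8


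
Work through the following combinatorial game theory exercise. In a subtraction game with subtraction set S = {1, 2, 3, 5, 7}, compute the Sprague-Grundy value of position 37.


The subtraction set is S = {1, 2, 3, 5, 7}.
G(k) = mex{ G(k - s) : s in S, s <= k }. We compute iteratively: G(0) = 0.
G(1) = mex({0}) = 1
G(2) = mex({0, 1}) = 2
G(3) = mex({0, 1, 2}) = 3
G(4) = mex({1, 2, 3}) = 0
G(5) = mex({0, 2, 3}) = 1
G(6) = mex({0, 1, 3}) = 2
G(7) = mex({0, 1, 2}) = 3
G(8) = mex({1, 2, 3}) = 0
G(9) = mex({0, 2, 3}) = 1
G(10) = mex({0, 1, 3}) = 2
Observe that G(4)..G(10) = 0, 1, 2, 3, 0, 1, 2 repeats G(0)..G(6) = 0, 1, 2, 3, 0, 1, 2.
For k >= max(S) = 7, G(k) is determined by the previous 7 values G(k-7)..G(k-1); a window of 7 consecutive values has recurred shifted by 4, so by induction G(k + 4) = G(k) for all k >= 0: the sequence is periodic from the start with period 4.
One period: G(0..3) = 0, 1, 2, 3.
37 mod 4 = 1, so G(37) = G(1) = 1.

1


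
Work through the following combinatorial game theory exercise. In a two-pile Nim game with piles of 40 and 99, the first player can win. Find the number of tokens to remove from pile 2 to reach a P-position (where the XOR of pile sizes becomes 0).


Piles: 40 and 99
Current XOR: 40 XOR 99 = 75 (non-zero, so this is an N-position).
To make the XOR zero, we need to find a move that balances the piles.
For pile 2 (size 99): target = 99 XOR 75 = 40
We reduce pile 2 from 99 to 40.
Tokens removed: 99 - 40 = 59
Verification: 40 XOR 40 = 0

59


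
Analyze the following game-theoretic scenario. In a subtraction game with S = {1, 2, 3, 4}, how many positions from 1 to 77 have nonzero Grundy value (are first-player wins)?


Subtraction set S = {1, 2, 3, 4}, so G(n) = n mod 5.
G(n) = 0 when n is a multiple of 5.
Multiples of 5 in [1, 77]: 15
N-positions (nonzero Grundy) = 77 - 15 = 62

62


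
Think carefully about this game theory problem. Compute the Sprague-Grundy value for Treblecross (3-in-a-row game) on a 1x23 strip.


Treblecross: place X on empty cells; 3-in-a-row wins.
Playing within two cells of an existing X lets the opponent win at once, so sensible play treats the cells i-2..i+2 around each X as dead. The player left with no safe cell loses, so this is a normal-play take-away game on strips of safe cells.
Placing X at cell i (0-indexed) of a strip of k safe cells leaves independent strips of sizes max(0, i-2) and max(0, k-i-3). Hence G(k) = mex{ G(max(0,i-2)) XOR G(max(0,k-i-3)) : 0 <= i < k }, with G(0) = 0.
G(1): splits (0,0):0^0=0 -> mex({0}) = 1
G(2): splits (0,0):0^0=0 -> mex({0}) = 1
G(3): splits (0,0):0^0=0 -> mex({0}) = 1
G(4): splits (0,1):0^1=1 (0,0):0^0=0 -> mex({0, 1}) = 2
G(5): splits (0,2):0^1=1 (0,1):0^1=1 (0,0):0^0=0 -> mex({0, 1}) = 2
G(6) = mex({1}) = 0
G(7) = mex({0, 1, 2}) = 3
G(8) = mex({0, 1, 2}) = 3
G(9) = mex({0, 2}) = 1
G(10) = mex({0, 2, 3}) = 1
G(11) = mex({0, 3}) = 1
G(12) = mex({1, 3}) = 0
G(13) = mex({0, 1, 2, 3}) = 4
G(14) = mex({0, 1, 2}) = 3
G(15) = mex({0, 1, 2}) = 3
G(16) = mex({0, 1, 2, 4}) = 3
G(17) = mex({0, 1, 3, 4}) = 2
G(18) = mex({0, 1, 3, 4}) = 2
G(19) = mex({0, 1, 3, 5}) = 2
G(20) = mex({0, 1, 2, 3, 5}) = 4
G(21) = mex({0, 1, 2, 3, 5}) = 4
G(22) = mex({1, 2, 6}) = 0
G(23) = mex({0, 1, 2, 3, 4, 6}) = 5
Therefore G(23) = 5.

5


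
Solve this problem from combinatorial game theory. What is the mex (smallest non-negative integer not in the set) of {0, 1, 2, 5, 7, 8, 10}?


Set = {0, 1, 2, 5, 7, 8, 10}
0 is in the set.
1 is in the set.
2 is in the set.
3 is NOT in the set. This is the mex.
mex = 3

3


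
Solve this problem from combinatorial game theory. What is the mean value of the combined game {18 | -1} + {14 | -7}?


G1 = {18 | -1}, G2 = {14 | -7}
Each is a switch {a | b} with numbers a > b; its mean value is (a + b)/2, and mean value is additive over game sums: m(G1 + G2) = m(G1) + m(G2).
Mean of G1 = (18 + (-1))/2 = 17/2 = 17/2
Mean of G2 = (14 + (-7))/2 = 7/2 = 7/2
Mean of G1 + G2 = 17/2 + 7/2 = 12

12


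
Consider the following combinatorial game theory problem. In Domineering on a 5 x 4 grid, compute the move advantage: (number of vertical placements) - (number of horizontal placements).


Board is 5 x 4 (rows x cols).
Left (vertical) placements: (rows-1) * cols = 4 * 4 = 16
Right (horizontal) placements: rows * (cols-1) = 5 * 3 = 15
Advantage = Left - Right = 16 - 15 = 1

1


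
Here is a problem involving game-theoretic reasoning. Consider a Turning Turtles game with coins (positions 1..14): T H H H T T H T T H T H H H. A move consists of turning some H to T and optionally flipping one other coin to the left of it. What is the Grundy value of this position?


Coins: T H H H T T H T T H T H H H
Key fact: a single head at position k behaves exactly like a Nim heap of size k (turning it to T and optionally flipping a coin at j < k corresponds to moving the heap from k to j, or to 0), and heads combine as a disjunctive sum (two heads at the same place would cancel, matching j XOR j = 0). So the Nim-value is the XOR of the 1-indexed positions of the heads.
Face-up positions (1-indexed): [2, 3, 4, 7, 10, 12, 13, 14]
XOR 0 with 2: 0 XOR 2 = 2
XOR 2 with 3: 2 XOR 3 = 1
XOR 1 with 4: 1 XOR 4 = 5
XOR 5 with 7: 5 XOR 7 = 2
XOR 2 with 10: 2 XOR 10 = 8
XOR 8 with 12: 8 XOR 12 = 4
XOR 4 with 13: 4 XOR 13 = 9
XOR 9 with 14: 9 XOR 14 = 7
Nim-value = 7

7


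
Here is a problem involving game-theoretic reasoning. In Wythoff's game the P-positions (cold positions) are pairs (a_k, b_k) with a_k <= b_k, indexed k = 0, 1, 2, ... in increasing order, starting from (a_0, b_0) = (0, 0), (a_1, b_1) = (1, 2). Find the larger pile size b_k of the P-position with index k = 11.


By Wythoff's theorem, a_k = floor(k * phi) and b_k = floor(k * phi^2) = a_k + k, where phi = (1 + sqrt(5))/2 is the golden ratio.
phi = (1 + sqrt(5))/2 = 1.618034
phi^2 = phi + 1 = 2.618034
k = 11
k * phi^2 = 11 * 2.618034 = 28.798374
b_11 = floor(k * phi^2) = 28 (check: a_11 + k = 17 + 11 = 28)

28


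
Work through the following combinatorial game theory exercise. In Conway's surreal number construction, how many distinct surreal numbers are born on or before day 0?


Day 0: {|} = 0 is born. Count = 1.
Day n: the number of surreal numbers born by day n is 2^(n+1) - 1.
By day 0: 2^1 - 1 = 1
By day 0: 1 surreal numbers.

1


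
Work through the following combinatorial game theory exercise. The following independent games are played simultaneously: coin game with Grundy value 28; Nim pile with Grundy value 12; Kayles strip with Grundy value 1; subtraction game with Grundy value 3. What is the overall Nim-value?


By the Sprague-Grundy theorem, the Grundy value of a sum of games is the XOR of individual Grundy values.
coin game: Grundy value = 28. Running XOR: 0 XOR 28 = 28
Nim pile: Grundy value = 12. Running XOR: 28 XOR 12 = 16
Kayles strip: Grundy value = 1. Running XOR: 16 XOR 1 = 17
subtraction game: Grundy value = 3. Running XOR: 17 XOR 3 = 18
The combined Grundy value is 18.

18


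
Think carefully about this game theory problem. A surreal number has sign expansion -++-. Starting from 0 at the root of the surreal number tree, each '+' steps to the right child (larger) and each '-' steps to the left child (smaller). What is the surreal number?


Sign expansion: -++-
Rule: track bounds (lo, hi), initially (-inf, +inf). On '+', the current value becomes lo and we move to the simplest number in (value, hi): value + 1 if hi = +inf, otherwise the midpoint (value + hi)/2. On '-', the current value becomes hi and we move to value - 1 if lo = -inf, otherwise the midpoint (lo + value)/2.
Start at 0.
Step 1: sign = -, move left. Bounds: (-inf, 0). Value = -1
Step 2: sign = +, move right. Bounds: (-1, 0). Value = -1/2
Step 3: sign = +, move right. Bounds: (-1/2, 0). Value = -1/4
Step 4: sign = -, move left. Bounds: (-1/2, -1/4). Value = -3/8
The surreal number with sign expansion -++- is -3/8.

-3/8


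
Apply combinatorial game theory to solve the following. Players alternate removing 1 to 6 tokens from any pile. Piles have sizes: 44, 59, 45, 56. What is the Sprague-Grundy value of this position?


Subtraction set: {1, 2, 3, 4, 5, 6}
For this subtraction set, G(n) = n mod 7 (period = max + 1 = 7).
Pile 1 (size 44): G(44) = 44 mod 7 = 2
Pile 2 (size 59): G(59) = 59 mod 7 = 3
Pile 3 (size 45): G(45) = 45 mod 7 = 3
Pile 4 (size 56): G(56) = 56 mod 7 = 0
Total Grundy value = XOR of all: 2 XOR 3 XOR 3 XOR 0 = 2

2


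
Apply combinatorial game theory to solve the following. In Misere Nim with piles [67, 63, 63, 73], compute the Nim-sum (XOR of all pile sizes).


We need the XOR (exclusive or) of all pile sizes.
After XOR-ing pile 1 (size 67): 0 XOR 67 = 67
After XOR-ing pile 2 (size 63): 67 XOR 63 = 124
After XOR-ing pile 3 (size 63): 124 XOR 63 = 67
After XOR-ing pile 4 (size 73): 67 XOR 73 = 10
The Nim-value of this position is 10.

10


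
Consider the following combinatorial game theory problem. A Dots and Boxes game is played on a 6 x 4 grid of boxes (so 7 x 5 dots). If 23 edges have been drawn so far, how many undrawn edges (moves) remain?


Grid: 6 x 4 boxes, i.e. 7 rows and 5 columns of dots.
Horizontal edges: (rows + 1) * cols = 7 * 4 = 28
Vertical edges: rows * (cols + 1) = 6 * 5 = 30
Total edges: 28 + 30 = 58
Edges drawn: 23
Remaining: 58 - 23 = 35

35


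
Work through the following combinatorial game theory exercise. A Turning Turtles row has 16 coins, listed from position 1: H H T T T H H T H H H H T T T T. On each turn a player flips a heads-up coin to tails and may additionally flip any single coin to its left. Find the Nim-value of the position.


Coins: H H T T T H H T H H H H T T T T
Key fact: a single head at position k behaves exactly like a Nim heap of size k (turning it to T and optionally flipping a coin at j < k corresponds to moving the heap from k to j, or to 0), and heads combine as a disjunctive sum (two heads at the same place would cancel, matching j XOR j = 0). So the Nim-value is the XOR of the 1-indexed positions of the heads.
Face-up positions (1-indexed): [1, 2, 6, 7, 9, 10, 11, 12]
XOR 0 with 1: 0 XOR 1 = 1
XOR 1 with 2: 1 XOR 2 = 3
XOR 3 with 6: 3 XOR 6 = 5
XOR 5 with 7: 5 XOR 7 = 2
XOR 2 with 9: 2 XOR 9 = 11
XOR 11 with 10: 11 XOR 10 = 1
XOR 1 with 11: 1 XOR 11 = 10
XOR 10 with 12: 10 XOR 12 = 6
Nim-value = 6

6


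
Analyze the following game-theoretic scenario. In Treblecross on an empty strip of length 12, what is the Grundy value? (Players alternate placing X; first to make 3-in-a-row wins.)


Treblecross: place X on empty cells; 3-in-a-row wins.
Playing within two cells of an existing X lets the opponent win at once, so sensible play treats the cells i-2..i+2 around each X as dead. The player left with no safe cell loses, so this is a normal-play take-away game on strips of safe cells.
Placing X at cell i (0-indexed) of a strip of k safe cells leaves independent strips of sizes max(0, i-2) and max(0, k-i-3). Hence G(k) = mex{ G(max(0,i-2)) XOR G(max(0,k-i-3)) : 0 <= i < k }, with G(0) = 0.
G(1): splits (0,0):0^0=0 -> mex({0}) = 1
G(2): splits (0,0):0^0=0 -> mex({0}) = 1
G(3): splits (0,0):0^0=0 -> mex({0}) = 1
G(4): splits (0,1):0^1=1 (0,0):0^0=0 -> mex({0, 1}) = 2
G(5): splits (0,2):0^1=1 (0,1):0^1=1 (0,0):0^0=0 -> mex({0, 1}) = 2
G(6) = mex({1}) = 0
G(7) = mex({0, 1, 2}) = 3
G(8) = mex({0, 1, 2}) = 3
G(9) = mex({0, 2}) = 1
G(10) = mex({0, 2, 3}) = 1
G(11) = mex({0, 3}) = 1
G(12) = mex({1, 3}) = 0
Therefore G(12) = 0.

0


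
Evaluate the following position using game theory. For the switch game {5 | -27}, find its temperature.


The game is {5 | -27}, a switch {a | b} with numbers a > b.
Cooling {a | b} by t gives {a - t | b + t}, which stops being hot when a - t = b + t, i.e. at t = (a - b)/2. So the temperature of a switch is (a - b)/2.
Temperature = (Left option - Right option) / 2
= (5 - (-27)) / 2
= 32 / 2
= 16

16


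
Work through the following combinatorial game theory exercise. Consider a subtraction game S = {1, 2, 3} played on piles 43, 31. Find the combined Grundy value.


Subtraction set: {1, 2, 3}
For this subtraction set, G(n) = n mod 4 (period = max + 1 = 4).
Pile 1 (size 43): G(43) = 43 mod 4 = 3
Pile 2 (size 31): G(31) = 31 mod 4 = 3
Total Grundy value = XOR of all: 3 XOR 3 = 0

0


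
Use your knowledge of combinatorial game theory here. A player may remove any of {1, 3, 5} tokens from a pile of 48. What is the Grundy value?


The subtraction set is S = {1, 3, 5}.
G(k) = mex{ G(k - s) : s in S, s <= k }. We compute iteratively: G(0) = 0.
G(1) = mex({0}) = 1
G(2) = mex({1}) = 0
G(3) = mex({0}) = 1
G(4) = mex({1}) = 0
G(5) = mex({0}) = 1
G(6) = mex({1}) = 0
Observe that G(2)..G(6) = 0, 1, 0, 1, 0 repeats G(0)..G(4) = 0, 1, 0, 1, 0.
For k >= max(S) = 5, G(k) is determined by the previous 5 values G(k-5)..G(k-1); a window of 5 consecutive values has recurred shifted by 2, so by induction G(k + 2) = G(k) for all k >= 0: the sequence is periodic from the start with period 2.
One period: G(0..1) = 0, 1.
48 mod 2 = 0, so G(48) = G(0) = 0.

0


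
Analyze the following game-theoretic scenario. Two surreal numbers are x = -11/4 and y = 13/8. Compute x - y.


x = -11/4, y = 13/8
Converting to common denominator: 8
x = -22/8, y = 13/8
x - y = -11/4 - 13/8 = -35/8

-35/8


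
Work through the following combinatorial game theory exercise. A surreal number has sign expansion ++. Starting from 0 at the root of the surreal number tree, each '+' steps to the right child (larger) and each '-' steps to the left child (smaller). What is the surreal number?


Sign expansion: ++
Rule: track bounds (lo, hi), initially (-inf, +inf). On '+', the current value becomes lo and we move to the simplest number in (value, hi): value + 1 if hi = +inf, otherwise the midpoint (value + hi)/2. On '-', the current value becomes hi and we move to value - 1 if lo = -inf, otherwise the midpoint (lo + value)/2.
Start at 0.
Step 1: sign = +, move right. Bounds: (0, +inf). Value = 1
Step 2: sign = +, move right. Bounds: (1, +inf). Value = 2
The surreal number with sign expansion ++ is 2.

2


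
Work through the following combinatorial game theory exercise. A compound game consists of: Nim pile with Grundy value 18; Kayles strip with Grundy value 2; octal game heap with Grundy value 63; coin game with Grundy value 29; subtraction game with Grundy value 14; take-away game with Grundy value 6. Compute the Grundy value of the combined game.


By the Sprague-Grundy theorem, the Grundy value of a sum of games is the XOR of individual Grundy values.
Nim pile: Grundy value = 18. Running XOR: 0 XOR 18 = 18
Kayles strip: Grundy value = 2. Running XOR: 18 XOR 2 = 16
octal game heap: Grundy value = 63. Running XOR: 16 XOR 63 = 47
coin game: Grundy value = 29. Running XOR: 47 XOR 29 = 50
subtraction game: Grundy value = 14. Running XOR: 50 XOR 14 = 60
take-away game: Grundy value = 6. Running XOR: 60 XOR 6 = 58
The combined Grundy value is 58.

58


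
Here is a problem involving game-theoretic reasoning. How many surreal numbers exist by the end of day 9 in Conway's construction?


Day 0: {|} = 0 is born. Count = 1.
Day n: the number of surreal numbers born by day n is 2^(n+1) - 1.
By day 0: 2^1 - 1 = 1
By day 1: 2^2 - 1 = 3
By day 2: 2^3 - 1 = 7
By day 3: 2^4 - 1 = 15
By day 4: 2^5 - 1 = 31
By day 5: 2^6 - 1 = 63
By day 6: 2^7 - 1 = 127
By day 7: 2^8 - 1 = 255
By day 8: 2^9 - 1 = 511
By day 9: 2^10 - 1 = 1023
By day 9: 1023 surreal numbers.

1023


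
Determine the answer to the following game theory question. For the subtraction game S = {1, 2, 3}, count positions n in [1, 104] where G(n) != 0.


Subtraction set S = {1, 2, 3}, so G(n) = n mod 4.
G(n) = 0 when n is a multiple of 4.
Multiples of 4 in [1, 104]: 26
N-positions (nonzero Grundy) = 104 - 26 = 78

78


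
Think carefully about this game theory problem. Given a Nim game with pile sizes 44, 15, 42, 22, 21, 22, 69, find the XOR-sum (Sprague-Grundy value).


We need the XOR (exclusive or) of all pile sizes.
After XOR-ing pile 1 (size 44): 0 XOR 44 = 44
After XOR-ing pile 2 (size 15): 44 XOR 15 = 35
After XOR-ing pile 3 (size 42): 35 XOR 42 = 9
After XOR-ing pile 4 (size 22): 9 XOR 22 = 31
After XOR-ing pile 5 (size 21): 31 XOR 21 = 10
After XOR-ing pile 6 (size 22): 10 XOR 22 = 28
After XOR-ing pile 7 (size 69): 28 XOR 69 = 89
The Nim-value of this position is 89.

89


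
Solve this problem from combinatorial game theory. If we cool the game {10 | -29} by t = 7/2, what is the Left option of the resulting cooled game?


Original game: {10 | -29} (a switch {a | b} with a > b).
Cooling by t (for t below the temperature (a - b)/2 = 39/2) taxes each move by t: {a | b} cooled by t is {a - t | b + t}.
Cooling amount: t = 7/2
Cooled Left option: 10 - 7/2 = 13/2
Cooled Right option: -29 + 7/2 = -51/2
Cooled game: {13/2 | -51/2}
Left option = 13/2

13/2


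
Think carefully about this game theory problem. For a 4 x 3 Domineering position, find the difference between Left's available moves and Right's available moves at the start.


Board is 4 x 3 (rows x cols).
Left (vertical) placements: (rows-1) * cols = 3 * 3 = 9
Right (horizontal) placements: rows * (cols-1) = 4 * 2 = 8
Advantage = Left - Right = 9 - 8 = 1

1


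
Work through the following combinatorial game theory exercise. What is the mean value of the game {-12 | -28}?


Game = {-12 | -28}, a switch {a | b} with numbers a > b.
Its thermograph has left wall a - t and right wall b + t, which meet at t = (a - b)/2, where both equal (a + b)/2. So the mast (mean value) is at (a + b)/2.
Mean = (-12 + (-28))/2 = -40/2 = -20

-20


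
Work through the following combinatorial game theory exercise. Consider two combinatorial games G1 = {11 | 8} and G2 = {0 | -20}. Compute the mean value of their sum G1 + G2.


G1 = {11 | 8}, G2 = {0 | -20}
Each is a switch {a | b} with numbers a > b; its mean value is (a + b)/2, and mean value is additive over game sums: m(G1 + G2) = m(G1) + m(G2).
Mean of G1 = (11 + (8))/2 = 19/2 = 19/2
Mean of G2 = (0 + (-20))/2 = -20/2 = -10
Mean of G1 + G2 = 19/2 + -10 = -1/2

-1/2


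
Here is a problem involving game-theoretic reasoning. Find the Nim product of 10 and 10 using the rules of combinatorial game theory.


Nim multiplication is bilinear over XOR: (u XOR v) * w = (u*w) XOR (v*w).
So we split each operand into its bit components and XOR the pairwise Nim products.
10 = 2 + 8 (as XOR of powers of 2).
10 = 2 + 8 (as XOR of powers of 2).
Using the standard Nim-product table on single bits:
  2*2 = 3,   2*4 = 8,   2*8 = 12,
  4*4 = 6,   4*8 = 11,  8*8 = 13,
and  1*x = x (identity), k*l = l*k (commutative).
Pairwise Nim products:
  2 * 2 = 3
  2 * 8 = 12
  8 * 2 = 12
  8 * 8 = 13
XOR them: 3 XOR 12 XOR 12 XOR 13 = 14.
Result: 10 * 10 = 14 (in Nim).

14


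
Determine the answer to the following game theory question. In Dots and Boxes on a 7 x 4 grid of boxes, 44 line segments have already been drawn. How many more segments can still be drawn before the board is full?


Grid: 7 x 4 boxes, i.e. 8 rows and 5 columns of dots.
Horizontal edges: (rows + 1) * cols = 8 * 4 = 32
Vertical edges: rows * (cols + 1) = 7 * 5 = 35
Total edges: 32 + 35 = 67
Edges drawn: 44
Remaining: 67 - 44 = 23

23


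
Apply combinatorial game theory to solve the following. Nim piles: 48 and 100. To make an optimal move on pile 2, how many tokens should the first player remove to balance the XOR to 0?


Piles: 48 and 100
Current XOR: 48 XOR 100 = 84 (non-zero, so this is an N-position).
To make the XOR zero, we need to find a move that balances the piles.
For pile 2 (size 100): target = 100 XOR 84 = 48
We reduce pile 2 from 100 to 48.
Tokens removed: 100 - 48 = 52
Verification: 48 XOR 48 = 0

52


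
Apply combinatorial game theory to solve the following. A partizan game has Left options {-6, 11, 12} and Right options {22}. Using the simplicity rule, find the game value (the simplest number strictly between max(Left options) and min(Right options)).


Left options: {-6, 11, 12}, max = 12
Right options: {22}, min = 22
All options are numbers and max(Left) < min(Right), so by the simplicity theorem the value is the simplest (earliest-born) number strictly between 12 and 22.
Integers 13 through 21 all lie strictly between 12 and 22.
Among integers, the simplest (lowest birthday = smallest |n|; 0 is born on day 0, +-n on day n) is 13.
No non-integer in the interval can be simpler: if x is a non-integer in the interval, then floor(x) or ceil(x) also lies in the interval (the interval contains an integer), and both are proper prefixes of x's sign expansion, i.e. born earlier. So the game value is 13.
Game value = 13

13


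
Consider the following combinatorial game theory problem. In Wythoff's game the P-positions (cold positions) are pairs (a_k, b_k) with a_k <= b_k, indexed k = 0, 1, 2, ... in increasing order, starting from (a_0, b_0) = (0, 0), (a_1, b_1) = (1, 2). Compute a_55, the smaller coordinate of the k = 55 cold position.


By Wythoff's theorem, a_k = floor(k * phi) and b_k = floor(k * phi^2) = a_k + k, where phi = (1 + sqrt(5))/2 is the golden ratio.
phi = (1 + sqrt(5))/2 = 1.618034
k = 55
k * phi = 55 * 1.618034 = 88.991869
a_55 = floor(k * phi) = 88

88


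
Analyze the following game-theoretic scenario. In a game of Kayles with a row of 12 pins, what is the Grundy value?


Kayles: a move removes 1 or 2 adjacent pins from a contiguous row.
Removing pins from a row of k leaves two independent rows (a, b) with a + b = k - 1 (one pin) or a + b = k - 2 (two pins); an end removal gives a = 0.
By Sprague-Grundy, G(k) = mex{ G(a) XOR G(b) } over all these splits. G(0) = 0.
G(1): splits (0,0):0^0=0 -> mex({0}) = 1
G(2): splits (0,1):0^1=1 (0,0):0^0=0 -> mex({0, 1}) = 2
G(3): splits (0,2):0^2=2 (1,1):1^1=0 (0,1):0^1=1 -> mex({0, 1, 2}) = 3
G(4): splits (0,3):0^3=3 (1,2):1^2=3 (0,2):0^2=2 (1,1):1^1=0 -> mex({0, 2, 3}) = 1
G(5): splits (0,4):0^1=1 (1,3):1^3=2 (2,2):2^2=0 (0,3):0^3=3 (1,2):1^2=3 -> mex({0, 1, 2, 3}) = 4
G(6) = mex({0, 1, 2, 4}) = 3
G(7) = mex({0, 1, 3, 4, 5}) = 2
G(8) = mex({0, 2, 3, 5, 6}) = 1
G(9) = mex({0, 1, 2, 3, 6, 7}) = 4
G(10) = mex({0, 1, 3, 4, 5, 7}) = 2
G(11) = mex({0, 1, 2, 3, 4, 5}) = 6
G(12) = mex({0, 1, 2, 3, 5, 6, 7}) = 4
Therefore G(12) = 4.

4


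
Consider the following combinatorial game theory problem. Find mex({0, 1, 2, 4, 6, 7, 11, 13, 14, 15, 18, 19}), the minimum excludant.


Set = {0, 1, 2, 4, 6, 7, 11, 13, 14, 15, 18, 19}
0 is in the set.
1 is in the set.
2 is in the set.
3 is NOT in the set. This is the mex.
mex = 3

3


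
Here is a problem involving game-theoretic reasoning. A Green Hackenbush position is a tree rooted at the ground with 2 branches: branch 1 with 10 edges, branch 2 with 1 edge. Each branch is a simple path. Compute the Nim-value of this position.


The tree has 2 branches from the ground vertex.
In Green Hackenbush, the Nim-value of a simple path of length k is k.
Branch 1: length 10, Nim-value = 10
Branch 2: length 1, Nim-value = 1
Total Nim-value = XOR of all branch values:
0 XOR 10 = 10
10 XOR 1 = 11
Nim-value of the tree = 11

11


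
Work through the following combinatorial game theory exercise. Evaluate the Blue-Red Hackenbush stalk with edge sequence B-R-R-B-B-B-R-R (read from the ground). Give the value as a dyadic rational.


Edges (from ground): B-R-R-B-B-B-R-R
By Berlekamp's sign-expansion rule, a Blue-Red Hackenbush stalk has the value of the surreal number whose sign sequence is the edge sequence with B -> + and R -> -.
Sign sequence: +--+++--
Trace the sign expansion in the surreal number tree, starting from 0:
Edge 1: B (sign +) -> bounds (0, +inf), value = 1
Edge 2: R (sign -) -> bounds (0, 1), value = 1/2
Edge 3: R (sign -) -> bounds (0, 1/2), value = 1/4
Edge 4: B (sign +) -> bounds (1/4, 1/2), value = 3/8
Edge 5: B (sign +) -> bounds (3/8, 1/2), value = 7/16
Edge 6: B (sign +) -> bounds (7/16, 1/2), value = 15/32
Edge 7: R (sign -) -> bounds (7/16, 15/32), value = 29/64
Edge 8: R (sign -) -> bounds (7/16, 29/64), value = 57/128
Game value = 57/128

57/128


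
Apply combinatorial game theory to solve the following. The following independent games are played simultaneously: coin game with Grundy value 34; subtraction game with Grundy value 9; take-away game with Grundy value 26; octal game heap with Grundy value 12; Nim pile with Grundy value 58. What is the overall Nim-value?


By the Sprague-Grundy theorem, the Grundy value of a sum of games is the XOR of individual Grundy values.
coin game: Grundy value = 34. Running XOR: 0 XOR 34 = 34
subtraction game: Grundy value = 9. Running XOR: 34 XOR 9 = 43
take-away game: Grundy value = 26. Running XOR: 43 XOR 26 = 49
octal game heap: Grundy value = 12. Running XOR: 49 XOR 12 = 61
Nim pile: Grundy value = 58. Running XOR: 61 XOR 58 = 7
The combined Grundy value is 7.

7


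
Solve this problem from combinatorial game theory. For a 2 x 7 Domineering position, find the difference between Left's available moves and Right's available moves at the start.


Board is 2 x 7 (rows x cols).
Left (vertical) placements: (rows-1) * cols = 1 * 7 = 7
Right (horizontal) placements: rows * (cols-1) = 2 * 6 = 12
Advantage = Left - Right = 7 - 12 = -5

-5


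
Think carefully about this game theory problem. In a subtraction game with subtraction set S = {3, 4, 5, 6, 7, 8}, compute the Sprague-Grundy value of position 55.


The subtraction set is S = {3, 4, 5, 6, 7, 8}.
G(k) = mex{ G(k - s) : s in S, s <= k }. We compute iteratively: G(0) = 0.
G(1) = mex({}) = 0
G(2) = mex({}) = 0
G(3) = mex({0}) = 1
G(4) = mex({0}) = 1
G(5) = mex({0}) = 1
G(6) = mex({0, 1}) = 2
G(7) = mex({0, 1}) = 2
G(8) = mex({0, 1}) = 2
G(9) = mex({0, 1, 2}) = 3
G(10) = mex({0, 1, 2}) = 3
G(11) = mex({1, 2}) = 0
G(12) = mex({1, 2, 3}) = 0
G(13) = mex({1, 2, 3}) = 0
G(14) = mex({0, 2, 3}) = 1
G(15) = mex({0, 2, 3}) = 1
G(16) = mex({0, 2, 3}) = 1
G(17) = mex({0, 1, 3}) = 2
G(18) = mex({0, 1, 3}) = 2
Observe that G(11)..G(18) = 0, 0, 0, 1, 1, 1, 2, 2 repeats G(0)..G(7) = 0, 0, 0, 1, 1, 1, 2, 2.
For k >= max(S) = 8, G(k) is determined by the previous 8 values G(k-8)..G(k-1); a window of 8 consecutive values has recurred shifted by 11, so by induction G(k + 11) = G(k) for all k >= 0: the sequence is periodic from the start with period 11.
One period: G(0..10) = 0, 0, 0, 1, 1, 1, 2, 2, 2, 3, 3.
55 mod 11 = 0, so G(55) = G(0) = 0.

0


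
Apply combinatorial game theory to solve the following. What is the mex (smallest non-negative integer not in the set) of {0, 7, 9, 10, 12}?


Set = {0, 7, 9, 10, 12}
0 is in the set.
1 is NOT in the set. This is the mex.
mex = 1

1


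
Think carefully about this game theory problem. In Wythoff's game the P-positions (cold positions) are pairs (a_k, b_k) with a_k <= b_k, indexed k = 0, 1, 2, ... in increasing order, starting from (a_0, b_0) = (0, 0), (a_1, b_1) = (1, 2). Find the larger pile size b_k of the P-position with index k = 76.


By Wythoff's theorem, a_k = floor(k * phi) and b_k = floor(k * phi^2) = a_k + k, where phi = (1 + sqrt(5))/2 is the golden ratio.
phi = (1 + sqrt(5))/2 = 1.618034
phi^2 = phi + 1 = 2.618034
k = 76
k * phi^2 = 76 * 2.618034 = 198.970583
b_76 = floor(k * phi^2) = 198 (check: a_76 + k = 122 + 76 = 198)

198


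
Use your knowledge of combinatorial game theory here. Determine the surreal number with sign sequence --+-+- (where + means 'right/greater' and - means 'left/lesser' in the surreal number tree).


Sign expansion: --+-+-
Rule: track bounds (lo, hi), initially (-inf, +inf). On '+', the current value becomes lo and we move to the simplest number in (value, hi): value + 1 if hi = +inf, otherwise the midpoint (value + hi)/2. On '-', the current value becomes hi and we move to value - 1 if lo = -inf, otherwise the midpoint (lo + value)/2.
Start at 0.
Step 1: sign = -, move left. Bounds: (-inf, 0). Value = -1
Step 2: sign = -, move left. Bounds: (-inf, -1). Value = -2
Step 3: sign = +, move right. Bounds: (-2, -1). Value = -3/2
Step 4: sign = -, move left. Bounds: (-2, -3/2). Value = -7/4
Step 5: sign = +, move right. Bounds: (-7/4, -3/2). Value = -13/8
Step 6: sign = -, move left. Bounds: (-7/4, -13/8). Value = -27/16
The surreal number with sign expansion --+-+- is -27/16.

-27/16


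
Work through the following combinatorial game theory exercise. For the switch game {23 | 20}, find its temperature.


The game is {23 | 20}, a switch {a | b} with numbers a > b.
Cooling {a | b} by t gives {a - t | b + t}, which stops being hot when a - t = b + t, i.e. at t = (a - b)/2. So the temperature of a switch is (a - b)/2.
Temperature = (Left option - Right option) / 2
= (23 - (20)) / 2
= 3 / 2
= 3/2

3/2


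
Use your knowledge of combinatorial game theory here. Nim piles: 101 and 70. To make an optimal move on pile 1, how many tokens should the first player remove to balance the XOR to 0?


Piles: 101 and 70
Current XOR: 101 XOR 70 = 35 (non-zero, so this is an N-position).
To make the XOR zero, we need to find a move that balances the piles.
For pile 1 (size 101): target = 101 XOR 35 = 70
We reduce pile 1 from 101 to 70.
Tokens removed: 101 - 70 = 31
Verification: 70 XOR 70 = 0

31


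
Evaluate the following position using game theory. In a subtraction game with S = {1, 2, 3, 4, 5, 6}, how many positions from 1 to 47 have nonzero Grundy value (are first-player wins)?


Subtraction set S = {1, 2, 3, 4, 5, 6}, so G(n) = n mod 7.
G(n) = 0 when n is a multiple of 7.
Multiples of 7 in [1, 47]: 6
N-positions (nonzero Grundy) = 47 - 6 = 41

41


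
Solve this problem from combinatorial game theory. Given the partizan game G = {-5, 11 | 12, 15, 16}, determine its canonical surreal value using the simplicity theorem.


Left options: {-5, 11}, max = 11
Right options: {12, 15, 16}, min = 12
All options are numbers and max(Left) < min(Right), so by the simplicity theorem the value is the simplest (earliest-born) number strictly between 11 and 12.
No integer lies strictly between 11 and 12, so the value is the dyadic rational m/2^k in the interval with the smallest k (then m odd); search k = 1, 2, ...:
Denominator 2: 23/2 lies strictly between 11 and 12 -- found.
The simplest number in the interval is 23/2.
Game value = 23/2

23/2
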